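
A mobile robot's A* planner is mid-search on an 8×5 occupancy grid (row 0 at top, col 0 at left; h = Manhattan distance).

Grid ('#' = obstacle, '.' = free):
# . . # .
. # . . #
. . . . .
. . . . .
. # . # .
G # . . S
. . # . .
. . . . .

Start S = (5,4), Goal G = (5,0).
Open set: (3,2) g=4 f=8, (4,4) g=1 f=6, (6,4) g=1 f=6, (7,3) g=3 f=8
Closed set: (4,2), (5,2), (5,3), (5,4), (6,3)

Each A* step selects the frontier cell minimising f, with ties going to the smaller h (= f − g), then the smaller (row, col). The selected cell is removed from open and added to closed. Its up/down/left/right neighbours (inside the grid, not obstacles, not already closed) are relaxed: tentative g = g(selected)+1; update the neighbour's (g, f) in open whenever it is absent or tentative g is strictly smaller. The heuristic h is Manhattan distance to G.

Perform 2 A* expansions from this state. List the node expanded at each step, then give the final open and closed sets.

step 1: expand (4,4) (f=6, h=5) → closed; open now [(3,2) g=4 f=8, (3,4) g=2 f=8, (6,4) g=1 f=6, (7,3) g=3 f=8]
step 2: expand (6,4) (f=6, h=5) → closed; open now [(3,2) g=4 f=8, (3,4) g=2 f=8, (7,3) g=3 f=8, (7,4) g=2 f=8]

order=[(4,4) → (6,4)]; open=[(3,2) g=4 f=8, (3,4) g=2 f=8, (7,3) g=3 f=8, (7,4) g=2 f=8]; closed=[(4,2), (4,4), (5,2), (5,3), (5,4), (6,3), (6,4)]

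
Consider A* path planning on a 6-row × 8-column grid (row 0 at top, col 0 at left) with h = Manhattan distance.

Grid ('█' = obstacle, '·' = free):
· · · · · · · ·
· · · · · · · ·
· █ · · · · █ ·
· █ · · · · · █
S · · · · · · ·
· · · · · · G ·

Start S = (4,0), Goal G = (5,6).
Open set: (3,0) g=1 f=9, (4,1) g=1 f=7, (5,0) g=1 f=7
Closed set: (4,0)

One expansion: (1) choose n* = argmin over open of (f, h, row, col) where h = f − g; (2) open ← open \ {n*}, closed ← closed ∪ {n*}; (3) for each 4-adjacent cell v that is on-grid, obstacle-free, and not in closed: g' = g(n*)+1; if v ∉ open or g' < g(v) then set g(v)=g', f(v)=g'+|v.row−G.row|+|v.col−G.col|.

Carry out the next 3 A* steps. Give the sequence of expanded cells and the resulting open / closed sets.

step 1: expand (4,1) (f=7, h=6) → closed; open now [(3,0) g=1 f=9, (4,2) g=2 f=7, (5,0) g=1 f=7, (5,1) g=2 f=7]
step 2: expand (4,2) (f=7, h=5) → closed; open now [(3,0) g=1 f=9, (3,2) g=3 f=9, (4,3) g=3 f=7, (5,0) g=1 f=7, (5,1) g=2 f=7, (5,2) g=3 f=7]
step 3: expand (4,3) (f=7, h=4) → closed; open now [(3,0) g=1 f=9, (3,2) g=3 f=9, (3,3) g=4 f=9, (4,4) g=4 f=7, (5,0) g=1 f=7, (5,1) g=2 f=7, (5,2) g=3 f=7, (5,3) g=4 f=7]

order=[(4,1) → (4,2) → (4,3)]; open=[(3,0) g=1 f=9, (3,2) g=3 f=9, (3,3) g=4 f=9, (4,4) g=4 f=7, (5,0) g=1 f=7, (5,1) g=2 f=7, (5,2) g=3 f=7, (5,3) g=4 f=7]; closed=[(4,0), (4,1), (4,2), (4,3)]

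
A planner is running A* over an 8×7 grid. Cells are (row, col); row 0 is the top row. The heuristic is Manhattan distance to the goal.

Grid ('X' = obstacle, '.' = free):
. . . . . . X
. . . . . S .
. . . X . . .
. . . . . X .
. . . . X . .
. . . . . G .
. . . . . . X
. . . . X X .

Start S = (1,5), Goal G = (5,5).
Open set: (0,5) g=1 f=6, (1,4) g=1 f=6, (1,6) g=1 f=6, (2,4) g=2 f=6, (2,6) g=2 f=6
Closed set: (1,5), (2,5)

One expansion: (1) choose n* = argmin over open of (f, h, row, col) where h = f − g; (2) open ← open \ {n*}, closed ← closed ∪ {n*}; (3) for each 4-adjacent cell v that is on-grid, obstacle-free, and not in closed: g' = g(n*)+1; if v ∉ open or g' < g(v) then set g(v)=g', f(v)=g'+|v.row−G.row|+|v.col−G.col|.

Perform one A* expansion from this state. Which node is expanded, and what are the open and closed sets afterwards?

step 1: expand (2,4) (f=6, h=4) → closed; open now [(0,5) g=1 f=6, (1,4) g=1 f=6, (1,6) g=1 f=6, (2,6) g=2 f=6, (3,4) g=3 f=6]

expanded=(2,4); open=[(0,5) g=1 f=6, (1,4) g=1 f=6, (1,6) g=1 f=6, (2,6) g=2 f=6, (3,4) g=3 f=6]; closed=[(1,5), (2,4), (2,5)]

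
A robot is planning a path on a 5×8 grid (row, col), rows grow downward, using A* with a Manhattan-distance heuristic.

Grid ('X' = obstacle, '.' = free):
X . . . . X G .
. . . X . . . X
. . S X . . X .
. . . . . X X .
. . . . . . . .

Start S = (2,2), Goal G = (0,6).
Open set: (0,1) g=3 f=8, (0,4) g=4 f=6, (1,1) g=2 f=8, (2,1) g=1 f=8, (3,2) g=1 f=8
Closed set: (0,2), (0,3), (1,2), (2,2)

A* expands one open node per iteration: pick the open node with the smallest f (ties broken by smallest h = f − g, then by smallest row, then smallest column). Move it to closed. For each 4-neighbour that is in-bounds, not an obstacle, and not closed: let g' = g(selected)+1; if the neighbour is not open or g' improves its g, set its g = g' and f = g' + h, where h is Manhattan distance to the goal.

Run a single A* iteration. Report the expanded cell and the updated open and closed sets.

step 1: expand (0,4) (f=6, h=2) → closed; open now [(0,1) g=3 f=8, (1,1) g=2 f=8, (1,4) g=5 f=8, (2,1) g=1 f=8, (3,2) g=1 f=8]

expanded=(0,4); open=[(0,1) g=3 f=8, (1,1) g=2 f=8, (1,4) g=5 f=8, (2,1) g=1 f=8, (3,2) g=1 f=8]; closed=[(0,2), (0,3), (0,4), (1,2), (2,2)]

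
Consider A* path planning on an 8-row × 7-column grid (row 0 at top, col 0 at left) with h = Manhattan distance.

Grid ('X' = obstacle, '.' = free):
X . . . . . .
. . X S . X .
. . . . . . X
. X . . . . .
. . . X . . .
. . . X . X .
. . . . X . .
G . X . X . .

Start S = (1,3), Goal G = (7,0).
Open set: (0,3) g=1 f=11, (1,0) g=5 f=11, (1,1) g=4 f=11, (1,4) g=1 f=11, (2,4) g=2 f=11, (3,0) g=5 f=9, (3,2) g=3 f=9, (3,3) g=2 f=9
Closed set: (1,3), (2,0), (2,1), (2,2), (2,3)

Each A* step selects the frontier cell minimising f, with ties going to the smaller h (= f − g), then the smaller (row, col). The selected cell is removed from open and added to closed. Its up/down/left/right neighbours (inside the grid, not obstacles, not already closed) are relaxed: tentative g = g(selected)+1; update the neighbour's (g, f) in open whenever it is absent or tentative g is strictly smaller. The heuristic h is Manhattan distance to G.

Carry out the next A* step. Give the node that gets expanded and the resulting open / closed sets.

step 1: expand (3,0) (f=9, h=4) → closed; open now [(0,3) g=1 f=11, (1,0) g=5 f=11, (1,1) g=4 f=11, (1,4) g=1 f=11, (2,4) g=2 f=11, (3,2) g=3 f=9, (3,3) g=2 f=9, (4,0) g=6 f=9]

expanded=(3,0); open=[(0,3) g=1 f=11, (1,0) g=5 f=11, (1,1) g=4 f=11, (1,4) g=1 f=11, (2,4) g=2 f=11, (3,2) g=3 f=9, (3,3) g=2 f=9, (4,0) g=6 f=9]; closed=[(1,3), (2,0), (2,1), (2,2), (2,3), (3,0)]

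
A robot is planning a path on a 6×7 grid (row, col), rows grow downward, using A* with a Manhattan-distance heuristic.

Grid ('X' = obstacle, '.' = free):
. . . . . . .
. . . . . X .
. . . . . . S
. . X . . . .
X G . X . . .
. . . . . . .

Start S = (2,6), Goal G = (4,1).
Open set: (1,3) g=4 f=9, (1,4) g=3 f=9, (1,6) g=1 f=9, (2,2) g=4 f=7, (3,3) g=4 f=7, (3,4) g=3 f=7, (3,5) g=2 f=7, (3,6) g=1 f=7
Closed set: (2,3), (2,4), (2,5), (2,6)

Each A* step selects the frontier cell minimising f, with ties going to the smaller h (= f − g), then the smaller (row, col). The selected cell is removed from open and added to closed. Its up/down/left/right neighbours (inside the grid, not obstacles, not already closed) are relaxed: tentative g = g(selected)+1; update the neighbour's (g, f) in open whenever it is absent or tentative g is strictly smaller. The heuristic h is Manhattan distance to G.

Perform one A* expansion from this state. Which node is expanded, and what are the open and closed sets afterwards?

expanded=(2,2); open=[(1,2) g=5 f=9, (1,3) g=4 f=9, (1,4) g=3 f=9, (1,6) g=1 f=9, (2,1) g=5 f=7, (3,3) g=4 f=7, (3,4) g=3 f=7, (3,5) g=2 f=7, (3,6) g=1 f=7]; closed=[(2,2), (2,3), (2,4), (2,5), (2,6)]

step 1: expand (2,2) (f=7, h=3) → closed; open now [(1,2) g=5 f=9, (1,3) g=4 f=9, (1,4) g=3 f=9, (1,6) g=1 f=9, (2,1) g=5 f=7, (3,3) g=4 f=7, (3,4) g=3 f=7, (3,5) g=2 f=7, (3,6) g=1 f=7]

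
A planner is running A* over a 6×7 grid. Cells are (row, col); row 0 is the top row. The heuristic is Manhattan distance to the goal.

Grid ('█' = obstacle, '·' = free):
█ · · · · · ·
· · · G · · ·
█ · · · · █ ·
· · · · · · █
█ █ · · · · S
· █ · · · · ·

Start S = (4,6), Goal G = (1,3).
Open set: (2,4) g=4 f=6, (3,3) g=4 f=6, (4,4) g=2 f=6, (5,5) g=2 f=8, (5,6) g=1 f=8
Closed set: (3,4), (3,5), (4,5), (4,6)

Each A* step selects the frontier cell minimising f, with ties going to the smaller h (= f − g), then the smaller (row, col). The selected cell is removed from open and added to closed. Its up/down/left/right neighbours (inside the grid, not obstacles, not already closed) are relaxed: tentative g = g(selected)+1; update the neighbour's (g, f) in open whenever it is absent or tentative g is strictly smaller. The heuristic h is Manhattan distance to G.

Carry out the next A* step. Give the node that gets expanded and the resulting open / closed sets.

step 1: expand (2,4) (f=6, h=2) → closed; open now [(1,4) g=5 f=6, (2,3) g=5 f=6, (3,3) g=4 f=6, (4,4) g=2 f=6, (5,5) g=2 f=8, (5,6) g=1 f=8]

expanded=(2,4); open=[(1,4) g=5 f=6, (2,3) g=5 f=6, (3,3) g=4 f=6, (4,4) g=2 f=6, (5,5) g=2 f=8, (5,6) g=1 f=8]; closed=[(2,4), (3,4), (3,5), (4,5), (4,6)]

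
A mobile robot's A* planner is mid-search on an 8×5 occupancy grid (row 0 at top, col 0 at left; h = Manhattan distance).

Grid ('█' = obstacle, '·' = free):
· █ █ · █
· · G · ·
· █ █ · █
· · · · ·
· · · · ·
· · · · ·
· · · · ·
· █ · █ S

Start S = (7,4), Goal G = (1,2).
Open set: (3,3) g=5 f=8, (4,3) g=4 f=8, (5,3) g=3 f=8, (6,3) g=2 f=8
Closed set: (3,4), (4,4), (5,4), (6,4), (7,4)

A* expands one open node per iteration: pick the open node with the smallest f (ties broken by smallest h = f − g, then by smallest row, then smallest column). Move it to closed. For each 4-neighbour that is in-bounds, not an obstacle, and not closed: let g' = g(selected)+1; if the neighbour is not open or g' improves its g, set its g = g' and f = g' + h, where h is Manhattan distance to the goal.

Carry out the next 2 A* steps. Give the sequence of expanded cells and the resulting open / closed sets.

step 1: expand (3,3) (f=8, h=3) → closed; open now [(2,3) g=6 f=8, (3,2) g=6 f=8, (4,3) g=4 f=8, (5,3) g=3 f=8, (6,3) g=2 f=8]
step 2: expand (2,3) (f=8, h=2) → closed; open now [(1,3) g=7 f=8, (3,2) g=6 f=8, (4,3) g=4 f=8, (5,3) g=3 f=8, (6,3) g=2 f=8]

order=[(3,3) → (2,3)]; open=[(1,3) g=7 f=8, (3,2) g=6 f=8, (4,3) g=4 f=8, (5,3) g=3 f=8, (6,3) g=2 f=8]; closed=[(2,3), (3,3), (3,4), (4,4), (5,4), (6,4), (7,4)]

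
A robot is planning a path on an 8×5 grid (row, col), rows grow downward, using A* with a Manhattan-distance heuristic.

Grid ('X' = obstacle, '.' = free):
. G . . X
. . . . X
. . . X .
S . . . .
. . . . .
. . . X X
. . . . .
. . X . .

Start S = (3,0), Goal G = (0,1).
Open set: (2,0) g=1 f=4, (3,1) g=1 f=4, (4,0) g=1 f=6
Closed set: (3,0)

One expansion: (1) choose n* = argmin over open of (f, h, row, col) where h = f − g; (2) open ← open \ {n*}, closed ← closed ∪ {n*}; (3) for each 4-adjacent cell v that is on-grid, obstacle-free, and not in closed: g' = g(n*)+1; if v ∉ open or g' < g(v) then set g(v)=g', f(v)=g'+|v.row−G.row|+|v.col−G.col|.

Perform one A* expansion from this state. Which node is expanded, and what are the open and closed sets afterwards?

expanded=(2,0); open=[(1,0) g=2 f=4, (2,1) g=2 f=4, (3,1) g=1 f=4, (4,0) g=1 f=6]; closed=[(2,0), (3,0)]

step 1: expand (2,0) (f=4, h=3) → closed; open now [(1,0) g=2 f=4, (2,1) g=2 f=4, (3,1) g=1 f=4, (4,0) g=1 f=6]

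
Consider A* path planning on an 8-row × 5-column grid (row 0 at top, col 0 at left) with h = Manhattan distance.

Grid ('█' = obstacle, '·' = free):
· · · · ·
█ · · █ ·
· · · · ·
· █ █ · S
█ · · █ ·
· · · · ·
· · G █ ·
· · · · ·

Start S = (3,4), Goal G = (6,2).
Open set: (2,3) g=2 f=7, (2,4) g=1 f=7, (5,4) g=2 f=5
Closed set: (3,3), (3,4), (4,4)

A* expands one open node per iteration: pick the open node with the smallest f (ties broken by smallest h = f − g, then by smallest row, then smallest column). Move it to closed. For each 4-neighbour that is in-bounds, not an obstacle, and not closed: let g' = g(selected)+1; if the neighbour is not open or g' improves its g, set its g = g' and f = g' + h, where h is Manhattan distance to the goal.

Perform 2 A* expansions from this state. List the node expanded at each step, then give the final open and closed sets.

step 1: expand (5,4) (f=5, h=3) → closed; open now [(2,3) g=2 f=7, (2,4) g=1 f=7, (5,3) g=3 f=5, (6,4) g=3 f=5]
step 2: expand (5,3) (f=5, h=2) → closed; open now [(2,3) g=2 f=7, (2,4) g=1 f=7, (5,2) g=4 f=5, (6,4) g=3 f=5]

order=[(5,4) → (5,3)]; open=[(2,3) g=2 f=7, (2,4) g=1 f=7, (5,2) g=4 f=5, (6,4) g=3 f=5]; closed=[(3,3), (3,4), (4,4), (5,3), (5,4)]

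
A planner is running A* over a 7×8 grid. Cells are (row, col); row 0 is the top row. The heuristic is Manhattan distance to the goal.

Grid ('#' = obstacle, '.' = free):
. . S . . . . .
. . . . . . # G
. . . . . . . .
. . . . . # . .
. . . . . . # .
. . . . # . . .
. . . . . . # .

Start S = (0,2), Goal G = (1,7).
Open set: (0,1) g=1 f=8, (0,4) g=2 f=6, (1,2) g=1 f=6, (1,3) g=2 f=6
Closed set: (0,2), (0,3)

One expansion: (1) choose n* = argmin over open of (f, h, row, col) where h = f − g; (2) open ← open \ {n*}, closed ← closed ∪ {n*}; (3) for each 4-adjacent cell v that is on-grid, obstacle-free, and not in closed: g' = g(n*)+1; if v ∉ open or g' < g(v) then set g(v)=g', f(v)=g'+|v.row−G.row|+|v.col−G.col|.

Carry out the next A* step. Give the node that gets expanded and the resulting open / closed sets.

step 1: expand (0,4) (f=6, h=4) → closed; open now [(0,1) g=1 f=8, (0,5) g=3 f=6, (1,2) g=1 f=6, (1,3) g=2 f=6, (1,4) g=3 f=6]

expanded=(0,4); open=[(0,1) g=1 f=8, (0,5) g=3 f=6, (1,2) g=1 f=6, (1,3) g=2 f=6, (1,4) g=3 f=6]; closed=[(0,2), (0,3), (0,4)]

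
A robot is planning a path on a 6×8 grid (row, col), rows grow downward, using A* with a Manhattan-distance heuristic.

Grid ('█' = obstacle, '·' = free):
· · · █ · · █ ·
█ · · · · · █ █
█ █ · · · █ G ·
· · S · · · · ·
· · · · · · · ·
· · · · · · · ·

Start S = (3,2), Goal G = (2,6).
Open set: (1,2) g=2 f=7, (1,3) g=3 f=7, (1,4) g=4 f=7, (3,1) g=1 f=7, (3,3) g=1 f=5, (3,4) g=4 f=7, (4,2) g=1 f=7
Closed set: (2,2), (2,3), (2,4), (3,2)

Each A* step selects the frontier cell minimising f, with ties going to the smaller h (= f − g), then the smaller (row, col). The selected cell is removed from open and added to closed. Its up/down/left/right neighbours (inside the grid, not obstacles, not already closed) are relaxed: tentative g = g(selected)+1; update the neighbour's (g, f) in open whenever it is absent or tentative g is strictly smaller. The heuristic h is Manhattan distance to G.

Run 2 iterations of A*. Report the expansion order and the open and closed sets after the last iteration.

order=[(3,3) → (3,4)]; open=[(1,2) g=2 f=7, (1,3) g=3 f=7, (1,4) g=4 f=7, (3,1) g=1 f=7, (3,5) g=3 f=5, (4,2) g=1 f=7, (4,3) g=2 f=7, (4,4) g=3 f=7]; closed=[(2,2), (2,3), (2,4), (3,2), (3,3), (3,4)]

step 1: expand (3,3) (f=5, h=4) → closed; open now [(1,2) g=2 f=7, (1,3) g=3 f=7, (1,4) g=4 f=7, (3,1) g=1 f=7, (3,4) g=2 f=5, (4,2) g=1 f=7, (4,3) g=2 f=7]
step 2: expand (3,4) (f=5, h=3) → closed; open now [(1,2) g=2 f=7, (1,3) g=3 f=7, (1,4) g=4 f=7, (3,1) g=1 f=7, (3,5) g=3 f=5, (4,2) g=1 f=7, (4,3) g=2 f=7, (4,4) g=3 f=7]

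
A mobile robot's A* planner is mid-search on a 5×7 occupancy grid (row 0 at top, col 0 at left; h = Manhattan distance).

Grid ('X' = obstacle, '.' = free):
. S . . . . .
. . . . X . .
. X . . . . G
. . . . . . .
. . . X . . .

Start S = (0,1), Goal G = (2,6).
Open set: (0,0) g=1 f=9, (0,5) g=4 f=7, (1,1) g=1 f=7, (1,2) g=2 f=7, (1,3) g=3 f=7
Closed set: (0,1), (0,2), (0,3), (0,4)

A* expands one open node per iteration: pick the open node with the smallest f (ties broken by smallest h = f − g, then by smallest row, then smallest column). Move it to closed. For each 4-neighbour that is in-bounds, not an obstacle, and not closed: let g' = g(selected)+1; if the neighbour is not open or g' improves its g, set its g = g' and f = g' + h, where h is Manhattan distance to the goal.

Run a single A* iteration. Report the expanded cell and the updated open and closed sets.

expanded=(0,5); open=[(0,0) g=1 f=9, (0,6) g=5 f=7, (1,1) g=1 f=7, (1,2) g=2 f=7, (1,3) g=3 f=7, (1,5) g=5 f=7]; closed=[(0,1), (0,2), (0,3), (0,4), (0,5)]

step 1: expand (0,5) (f=7, h=3) → closed; open now [(0,0) g=1 f=9, (0,6) g=5 f=7, (1,1) g=1 f=7, (1,2) g=2 f=7, (1,3) g=3 f=7, (1,5) g=5 f=7]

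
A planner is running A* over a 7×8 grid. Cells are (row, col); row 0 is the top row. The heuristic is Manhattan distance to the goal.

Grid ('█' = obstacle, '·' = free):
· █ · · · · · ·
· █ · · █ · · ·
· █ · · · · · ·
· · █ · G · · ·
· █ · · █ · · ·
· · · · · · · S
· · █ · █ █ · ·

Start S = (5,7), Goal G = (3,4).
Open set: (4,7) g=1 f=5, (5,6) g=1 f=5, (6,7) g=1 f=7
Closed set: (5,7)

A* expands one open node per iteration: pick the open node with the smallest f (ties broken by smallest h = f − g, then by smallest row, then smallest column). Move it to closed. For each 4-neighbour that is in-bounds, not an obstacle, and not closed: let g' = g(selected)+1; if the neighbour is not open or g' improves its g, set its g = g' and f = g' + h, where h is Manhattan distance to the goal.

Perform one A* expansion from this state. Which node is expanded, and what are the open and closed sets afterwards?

step 1: expand (4,7) (f=5, h=4) → closed; open now [(3,7) g=2 f=5, (4,6) g=2 f=5, (5,6) g=1 f=5, (6,7) g=1 f=7]

expanded=(4,7); open=[(3,7) g=2 f=5, (4,6) g=2 f=5, (5,6) g=1 f=5, (6,7) g=1 f=7]; closed=[(4,7), (5,7)]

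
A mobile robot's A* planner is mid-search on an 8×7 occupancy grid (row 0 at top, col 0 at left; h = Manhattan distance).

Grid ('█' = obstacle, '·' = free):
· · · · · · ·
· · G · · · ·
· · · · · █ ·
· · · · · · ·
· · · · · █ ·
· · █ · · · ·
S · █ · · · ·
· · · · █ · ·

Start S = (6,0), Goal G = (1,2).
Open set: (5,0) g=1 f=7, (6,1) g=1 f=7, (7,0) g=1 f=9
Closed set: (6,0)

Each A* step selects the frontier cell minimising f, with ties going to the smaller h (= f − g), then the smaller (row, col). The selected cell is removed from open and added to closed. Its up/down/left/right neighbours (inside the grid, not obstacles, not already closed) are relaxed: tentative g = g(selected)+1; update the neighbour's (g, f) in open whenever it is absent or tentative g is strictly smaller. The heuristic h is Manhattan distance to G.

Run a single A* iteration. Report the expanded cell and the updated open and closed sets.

expanded=(5,0); open=[(4,0) g=2 f=7, (5,1) g=2 f=7, (6,1) g=1 f=7, (7,0) g=1 f=9]; closed=[(5,0), (6,0)]

step 1: expand (5,0) (f=7, h=6) → closed; open now [(4,0) g=2 f=7, (5,1) g=2 f=7, (6,1) g=1 f=7, (7,0) g=1 f=9]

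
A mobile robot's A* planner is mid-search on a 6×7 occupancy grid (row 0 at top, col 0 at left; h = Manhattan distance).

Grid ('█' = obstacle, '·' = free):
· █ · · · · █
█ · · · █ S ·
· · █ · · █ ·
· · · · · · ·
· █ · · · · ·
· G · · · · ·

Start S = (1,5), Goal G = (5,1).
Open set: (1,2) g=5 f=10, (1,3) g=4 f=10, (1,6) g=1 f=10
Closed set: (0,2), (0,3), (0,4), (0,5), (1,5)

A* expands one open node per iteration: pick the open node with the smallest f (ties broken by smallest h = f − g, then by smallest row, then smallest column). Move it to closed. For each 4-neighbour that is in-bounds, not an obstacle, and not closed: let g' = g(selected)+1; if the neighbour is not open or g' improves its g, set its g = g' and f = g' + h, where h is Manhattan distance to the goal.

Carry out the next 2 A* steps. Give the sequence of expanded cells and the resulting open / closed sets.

order=[(1,2) → (1,1)]; open=[(1,3) g=4 f=10, (1,6) g=1 f=10, (2,1) g=7 f=10]; closed=[(0,2), (0,3), (0,4), (0,5), (1,1), (1,2), (1,5)]

step 1: expand (1,2) (f=10, h=5) → closed; open now [(1,1) g=6 f=10, (1,3) g=4 f=10, (1,6) g=1 f=10]
step 2: expand (1,1) (f=10, h=4) → closed; open now [(1,3) g=4 f=10, (1,6) g=1 f=10, (2,1) g=7 f=10]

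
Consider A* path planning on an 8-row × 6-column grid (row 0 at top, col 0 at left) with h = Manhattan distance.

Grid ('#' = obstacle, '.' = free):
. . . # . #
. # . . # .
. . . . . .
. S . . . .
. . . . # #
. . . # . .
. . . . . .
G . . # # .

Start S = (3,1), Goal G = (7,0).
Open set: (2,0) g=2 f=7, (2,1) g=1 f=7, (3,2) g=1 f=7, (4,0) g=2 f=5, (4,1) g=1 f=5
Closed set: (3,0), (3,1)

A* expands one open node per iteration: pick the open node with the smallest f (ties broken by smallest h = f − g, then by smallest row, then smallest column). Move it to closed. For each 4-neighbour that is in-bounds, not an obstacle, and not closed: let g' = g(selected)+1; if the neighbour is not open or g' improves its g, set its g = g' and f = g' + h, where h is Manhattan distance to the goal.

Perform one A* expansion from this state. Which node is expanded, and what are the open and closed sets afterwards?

expanded=(4,0); open=[(2,0) g=2 f=7, (2,1) g=1 f=7, (3,2) g=1 f=7, (4,1) g=1 f=5, (5,0) g=3 f=5]; closed=[(3,0), (3,1), (4,0)]

step 1: expand (4,0) (f=5, h=3) → closed; open now [(2,0) g=2 f=7, (2,1) g=1 f=7, (3,2) g=1 f=7, (4,1) g=1 f=5, (5,0) g=3 f=5]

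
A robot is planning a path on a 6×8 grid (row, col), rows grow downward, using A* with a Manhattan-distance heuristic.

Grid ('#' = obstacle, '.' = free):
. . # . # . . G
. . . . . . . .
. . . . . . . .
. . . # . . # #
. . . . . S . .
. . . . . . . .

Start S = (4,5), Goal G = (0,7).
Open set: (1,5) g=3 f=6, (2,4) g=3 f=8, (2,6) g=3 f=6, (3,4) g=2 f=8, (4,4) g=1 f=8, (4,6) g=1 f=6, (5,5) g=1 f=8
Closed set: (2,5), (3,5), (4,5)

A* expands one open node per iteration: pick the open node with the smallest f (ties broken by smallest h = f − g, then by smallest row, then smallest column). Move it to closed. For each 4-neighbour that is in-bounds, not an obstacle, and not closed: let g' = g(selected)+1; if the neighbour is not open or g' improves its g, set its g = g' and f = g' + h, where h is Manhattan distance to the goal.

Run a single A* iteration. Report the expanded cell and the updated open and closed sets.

expanded=(1,5); open=[(0,5) g=4 f=6, (1,4) g=4 f=8, (1,6) g=4 f=6, (2,4) g=3 f=8, (2,6) g=3 f=6, (3,4) g=2 f=8, (4,4) g=1 f=8, (4,6) g=1 f=6, (5,5) g=1 f=8]; closed=[(1,5), (2,5), (3,5), (4,5)]

step 1: expand (1,5) (f=6, h=3) → closed; open now [(0,5) g=4 f=6, (1,4) g=4 f=8, (1,6) g=4 f=6, (2,4) g=3 f=8, (2,6) g=3 f=6, (3,4) g=2 f=8, (4,4) g=1 f=8, (4,6) g=1 f=6, (5,5) g=1 f=8]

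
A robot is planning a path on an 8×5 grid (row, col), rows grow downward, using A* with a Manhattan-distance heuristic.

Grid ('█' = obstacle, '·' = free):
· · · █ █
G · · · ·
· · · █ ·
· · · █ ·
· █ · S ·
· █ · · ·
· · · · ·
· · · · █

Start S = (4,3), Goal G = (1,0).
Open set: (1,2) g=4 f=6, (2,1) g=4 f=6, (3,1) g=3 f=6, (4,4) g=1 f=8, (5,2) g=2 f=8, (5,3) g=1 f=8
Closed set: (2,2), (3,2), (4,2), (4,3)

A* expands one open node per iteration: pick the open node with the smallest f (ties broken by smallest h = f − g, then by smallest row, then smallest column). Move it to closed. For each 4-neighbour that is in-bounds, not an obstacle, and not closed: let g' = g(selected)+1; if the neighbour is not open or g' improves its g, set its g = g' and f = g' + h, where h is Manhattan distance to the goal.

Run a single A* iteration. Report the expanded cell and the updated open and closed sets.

step 1: expand (1,2) (f=6, h=2) → closed; open now [(0,2) g=5 f=8, (1,1) g=5 f=6, (1,3) g=5 f=8, (2,1) g=4 f=6, (3,1) g=3 f=6, (4,4) g=1 f=8, (5,2) g=2 f=8, (5,3) g=1 f=8]

expanded=(1,2); open=[(0,2) g=5 f=8, (1,1) g=5 f=6, (1,3) g=5 f=8, (2,1) g=4 f=6, (3,1) g=3 f=6, (4,4) g=1 f=8, (5,2) g=2 f=8, (5,3) g=1 f=8]; closed=[(1,2), (2,2), (3,2), (4,2), (4,3)]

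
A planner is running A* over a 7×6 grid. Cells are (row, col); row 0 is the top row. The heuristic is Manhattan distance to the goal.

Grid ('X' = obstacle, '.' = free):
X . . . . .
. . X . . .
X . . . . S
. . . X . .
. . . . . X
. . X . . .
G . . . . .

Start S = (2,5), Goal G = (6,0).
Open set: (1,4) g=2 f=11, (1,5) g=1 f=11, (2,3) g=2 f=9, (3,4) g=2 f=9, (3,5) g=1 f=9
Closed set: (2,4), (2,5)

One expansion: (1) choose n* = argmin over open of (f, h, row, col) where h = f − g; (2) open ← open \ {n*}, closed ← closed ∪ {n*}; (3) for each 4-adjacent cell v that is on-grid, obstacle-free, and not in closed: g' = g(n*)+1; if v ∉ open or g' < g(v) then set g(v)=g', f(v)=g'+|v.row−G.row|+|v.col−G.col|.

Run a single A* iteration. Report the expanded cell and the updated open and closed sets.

expanded=(2,3); open=[(1,3) g=3 f=11, (1,4) g=2 f=11, (1,5) g=1 f=11, (2,2) g=3 f=9, (3,4) g=2 f=9, (3,5) g=1 f=9]; closed=[(2,3), (2,4), (2,5)]

step 1: expand (2,3) (f=9, h=7) → closed; open now [(1,3) g=3 f=11, (1,4) g=2 f=11, (1,5) g=1 f=11, (2,2) g=3 f=9, (3,4) g=2 f=9, (3,5) g=1 f=9]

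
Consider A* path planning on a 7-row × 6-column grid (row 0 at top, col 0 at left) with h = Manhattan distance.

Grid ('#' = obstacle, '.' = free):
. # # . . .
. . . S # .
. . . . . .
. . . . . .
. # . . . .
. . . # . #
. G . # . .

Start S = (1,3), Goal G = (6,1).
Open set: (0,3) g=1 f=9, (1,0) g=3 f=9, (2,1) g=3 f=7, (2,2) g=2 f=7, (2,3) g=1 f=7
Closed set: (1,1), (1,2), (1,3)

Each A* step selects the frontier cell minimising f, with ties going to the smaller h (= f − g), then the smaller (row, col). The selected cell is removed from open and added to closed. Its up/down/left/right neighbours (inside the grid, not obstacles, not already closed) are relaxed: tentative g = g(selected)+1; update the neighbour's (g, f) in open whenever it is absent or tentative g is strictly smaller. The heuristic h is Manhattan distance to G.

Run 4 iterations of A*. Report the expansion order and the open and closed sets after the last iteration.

step 1: expand (2,1) (f=7, h=4) → closed; open now [(0,3) g=1 f=9, (1,0) g=3 f=9, (2,0) g=4 f=9, (2,2) g=2 f=7, (2,3) g=1 f=7, (3,1) g=4 f=7]
step 2: expand (3,1) (f=7, h=3) → closed; open now [(0,3) g=1 f=9, (1,0) g=3 f=9, (2,0) g=4 f=9, (2,2) g=2 f=7, (2,3) g=1 f=7, (3,0) g=5 f=9, (3,2) g=5 f=9]
step 3: expand (2,2) (f=7, h=5) → closed; open now [(0,3) g=1 f=9, (1,0) g=3 f=9, (2,0) g=4 f=9, (2,3) g=1 f=7, (3,0) g=5 f=9, (3,2) g=3 f=7]
step 4: expand (3,2) (f=7, h=4) → closed; open now [(0,3) g=1 f=9, (1,0) g=3 f=9, (2,0) g=4 f=9, (2,3) g=1 f=7, (3,0) g=5 f=9, (3,3) g=4 f=9, (4,2) g=4 f=7]

order=[(2,1) → (3,1) → (2,2) → (3,2)]; open=[(0,3) g=1 f=9, (1,0) g=3 f=9, (2,0) g=4 f=9, (2,3) g=1 f=7, (3,0) g=5 f=9, (3,3) g=4 f=9, (4,2) g=4 f=7]; closed=[(1,1), (1,2), (1,3), (2,1), (2,2), (3,1), (3,2)]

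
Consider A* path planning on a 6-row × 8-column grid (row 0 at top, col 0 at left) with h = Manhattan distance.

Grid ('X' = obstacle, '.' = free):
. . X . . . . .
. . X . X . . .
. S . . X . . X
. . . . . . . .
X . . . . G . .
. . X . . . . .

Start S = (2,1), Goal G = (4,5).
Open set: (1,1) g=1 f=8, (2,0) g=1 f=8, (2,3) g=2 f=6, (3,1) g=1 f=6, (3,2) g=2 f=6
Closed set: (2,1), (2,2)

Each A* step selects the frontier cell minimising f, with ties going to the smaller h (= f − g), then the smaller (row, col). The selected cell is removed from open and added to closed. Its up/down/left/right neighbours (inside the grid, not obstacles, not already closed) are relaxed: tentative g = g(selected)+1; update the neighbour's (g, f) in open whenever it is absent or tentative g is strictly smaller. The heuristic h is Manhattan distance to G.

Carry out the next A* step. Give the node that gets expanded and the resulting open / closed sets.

expanded=(2,3); open=[(1,1) g=1 f=8, (1,3) g=3 f=8, (2,0) g=1 f=8, (3,1) g=1 f=6, (3,2) g=2 f=6, (3,3) g=3 f=6]; closed=[(2,1), (2,2), (2,3)]

step 1: expand (2,3) (f=6, h=4) → closed; open now [(1,1) g=1 f=8, (1,3) g=3 f=8, (2,0) g=1 f=8, (3,1) g=1 f=6, (3,2) g=2 f=6, (3,3) g=3 f=6]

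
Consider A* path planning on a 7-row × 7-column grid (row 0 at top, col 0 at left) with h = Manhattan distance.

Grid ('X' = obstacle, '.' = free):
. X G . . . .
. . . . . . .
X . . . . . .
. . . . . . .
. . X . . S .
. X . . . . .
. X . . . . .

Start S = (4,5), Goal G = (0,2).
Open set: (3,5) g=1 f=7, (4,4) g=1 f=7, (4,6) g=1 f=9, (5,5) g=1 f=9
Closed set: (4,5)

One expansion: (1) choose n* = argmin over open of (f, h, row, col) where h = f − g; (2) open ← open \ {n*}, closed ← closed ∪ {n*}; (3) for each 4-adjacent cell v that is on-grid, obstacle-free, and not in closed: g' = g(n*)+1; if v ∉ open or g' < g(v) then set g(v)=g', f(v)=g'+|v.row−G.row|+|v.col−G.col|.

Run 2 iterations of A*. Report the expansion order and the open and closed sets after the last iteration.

step 1: expand (3,5) (f=7, h=6) → closed; open now [(2,5) g=2 f=7, (3,4) g=2 f=7, (3,6) g=2 f=9, (4,4) g=1 f=7, (4,6) g=1 f=9, (5,5) g=1 f=9]
step 2: expand (2,5) (f=7, h=5) → closed; open now [(1,5) g=3 f=7, (2,4) g=3 f=7, (2,6) g=3 f=9, (3,4) g=2 f=7, (3,6) g=2 f=9, (4,4) g=1 f=7, (4,6) g=1 f=9, (5,5) g=1 f=9]

order=[(3,5) → (2,5)]; open=[(1,5) g=3 f=7, (2,4) g=3 f=7, (2,6) g=3 f=9, (3,4) g=2 f=7, (3,6) g=2 f=9, (4,4) g=1 f=7, (4,6) g=1 f=9, (5,5) g=1 f=9]; closed=[(2,5), (3,5), (4,5)]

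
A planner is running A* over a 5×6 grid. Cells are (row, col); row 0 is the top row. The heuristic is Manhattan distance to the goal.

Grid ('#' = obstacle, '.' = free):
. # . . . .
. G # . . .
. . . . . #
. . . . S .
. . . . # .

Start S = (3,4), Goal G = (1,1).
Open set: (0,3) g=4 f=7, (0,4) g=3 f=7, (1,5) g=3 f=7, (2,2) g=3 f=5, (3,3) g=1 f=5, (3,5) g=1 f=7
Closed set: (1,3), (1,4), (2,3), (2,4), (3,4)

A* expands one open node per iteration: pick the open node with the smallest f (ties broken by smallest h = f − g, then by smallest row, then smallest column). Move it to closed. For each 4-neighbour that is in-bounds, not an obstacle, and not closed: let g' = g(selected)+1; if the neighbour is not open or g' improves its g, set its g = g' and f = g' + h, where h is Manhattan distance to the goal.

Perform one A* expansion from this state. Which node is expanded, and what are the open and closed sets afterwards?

step 1: expand (2,2) (f=5, h=2) → closed; open now [(0,3) g=4 f=7, (0,4) g=3 f=7, (1,5) g=3 f=7, (2,1) g=4 f=5, (3,2) g=4 f=7, (3,3) g=1 f=5, (3,5) g=1 f=7]

expanded=(2,2); open=[(0,3) g=4 f=7, (0,4) g=3 f=7, (1,5) g=3 f=7, (2,1) g=4 f=5, (3,2) g=4 f=7, (3,3) g=1 f=5, (3,5) g=1 f=7]; closed=[(1,3), (1,4), (2,2), (2,3), (2,4), (3,4)]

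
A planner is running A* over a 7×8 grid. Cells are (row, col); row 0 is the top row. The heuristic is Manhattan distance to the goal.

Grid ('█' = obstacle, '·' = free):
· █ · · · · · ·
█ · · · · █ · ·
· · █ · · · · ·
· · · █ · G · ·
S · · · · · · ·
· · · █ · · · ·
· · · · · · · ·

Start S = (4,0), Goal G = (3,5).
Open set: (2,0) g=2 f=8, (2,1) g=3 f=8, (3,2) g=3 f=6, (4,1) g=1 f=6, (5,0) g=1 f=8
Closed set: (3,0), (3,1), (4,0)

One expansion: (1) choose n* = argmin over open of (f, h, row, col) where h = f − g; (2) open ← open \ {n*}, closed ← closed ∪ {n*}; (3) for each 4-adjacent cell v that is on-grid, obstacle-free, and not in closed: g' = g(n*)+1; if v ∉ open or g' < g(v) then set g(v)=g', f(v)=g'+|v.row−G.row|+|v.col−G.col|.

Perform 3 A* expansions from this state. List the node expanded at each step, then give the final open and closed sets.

step 1: expand (3,2) (f=6, h=3) → closed; open now [(2,0) g=2 f=8, (2,1) g=3 f=8, (4,1) g=1 f=6, (4,2) g=4 f=8, (5,0) g=1 f=8]
step 2: expand (4,1) (f=6, h=5) → closed; open now [(2,0) g=2 f=8, (2,1) g=3 f=8, (4,2) g=2 f=6, (5,0) g=1 f=8, (5,1) g=2 f=8]
step 3: expand (4,2) (f=6, h=4) → closed; open now [(2,0) g=2 f=8, (2,1) g=3 f=8, (4,3) g=3 f=6, (5,0) g=1 f=8, (5,1) g=2 f=8, (5,2) g=3 f=8]

order=[(3,2) → (4,1) → (4,2)]; open=[(2,0) g=2 f=8, (2,1) g=3 f=8, (4,3) g=3 f=6, (5,0) g=1 f=8, (5,1) g=2 f=8, (5,2) g=3 f=8]; closed=[(3,0), (3,1), (3,2), (4,0), (4,1), (4,2)]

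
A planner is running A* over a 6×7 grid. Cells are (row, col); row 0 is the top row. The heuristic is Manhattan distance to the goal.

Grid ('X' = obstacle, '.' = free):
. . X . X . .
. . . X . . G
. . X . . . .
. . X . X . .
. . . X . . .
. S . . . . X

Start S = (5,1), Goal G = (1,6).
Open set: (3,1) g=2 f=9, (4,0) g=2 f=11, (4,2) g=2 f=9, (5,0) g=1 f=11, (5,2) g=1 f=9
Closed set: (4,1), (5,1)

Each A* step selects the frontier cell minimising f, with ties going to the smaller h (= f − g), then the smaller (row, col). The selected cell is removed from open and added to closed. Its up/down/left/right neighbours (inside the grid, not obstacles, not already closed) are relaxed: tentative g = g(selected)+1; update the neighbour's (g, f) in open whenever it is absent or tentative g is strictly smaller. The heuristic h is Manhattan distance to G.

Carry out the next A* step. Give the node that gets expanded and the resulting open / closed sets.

expanded=(3,1); open=[(2,1) g=3 f=9, (3,0) g=3 f=11, (4,0) g=2 f=11, (4,2) g=2 f=9, (5,0) g=1 f=11, (5,2) g=1 f=9]; closed=[(3,1), (4,1), (5,1)]

step 1: expand (3,1) (f=9, h=7) → closed; open now [(2,1) g=3 f=9, (3,0) g=3 f=11, (4,0) g=2 f=11, (4,2) g=2 f=9, (5,0) g=1 f=11, (5,2) g=1 f=9]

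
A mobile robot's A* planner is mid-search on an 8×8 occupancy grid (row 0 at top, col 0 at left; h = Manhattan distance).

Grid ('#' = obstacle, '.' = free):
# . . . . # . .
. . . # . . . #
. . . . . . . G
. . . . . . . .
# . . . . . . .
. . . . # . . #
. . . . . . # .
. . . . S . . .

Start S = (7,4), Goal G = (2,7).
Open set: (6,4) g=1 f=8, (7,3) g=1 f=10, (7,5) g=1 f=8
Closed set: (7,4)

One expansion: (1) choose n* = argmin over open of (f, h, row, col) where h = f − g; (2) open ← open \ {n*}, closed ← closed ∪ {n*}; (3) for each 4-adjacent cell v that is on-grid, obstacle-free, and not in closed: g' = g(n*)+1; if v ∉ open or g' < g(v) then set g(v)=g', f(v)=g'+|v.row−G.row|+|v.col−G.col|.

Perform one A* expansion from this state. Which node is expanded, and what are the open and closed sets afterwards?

expanded=(6,4); open=[(6,3) g=2 f=10, (6,5) g=2 f=8, (7,3) g=1 f=10, (7,5) g=1 f=8]; closed=[(6,4), (7,4)]

step 1: expand (6,4) (f=8, h=7) → closed; open now [(6,3) g=2 f=10, (6,5) g=2 f=8, (7,3) g=1 f=10, (7,5) g=1 f=8]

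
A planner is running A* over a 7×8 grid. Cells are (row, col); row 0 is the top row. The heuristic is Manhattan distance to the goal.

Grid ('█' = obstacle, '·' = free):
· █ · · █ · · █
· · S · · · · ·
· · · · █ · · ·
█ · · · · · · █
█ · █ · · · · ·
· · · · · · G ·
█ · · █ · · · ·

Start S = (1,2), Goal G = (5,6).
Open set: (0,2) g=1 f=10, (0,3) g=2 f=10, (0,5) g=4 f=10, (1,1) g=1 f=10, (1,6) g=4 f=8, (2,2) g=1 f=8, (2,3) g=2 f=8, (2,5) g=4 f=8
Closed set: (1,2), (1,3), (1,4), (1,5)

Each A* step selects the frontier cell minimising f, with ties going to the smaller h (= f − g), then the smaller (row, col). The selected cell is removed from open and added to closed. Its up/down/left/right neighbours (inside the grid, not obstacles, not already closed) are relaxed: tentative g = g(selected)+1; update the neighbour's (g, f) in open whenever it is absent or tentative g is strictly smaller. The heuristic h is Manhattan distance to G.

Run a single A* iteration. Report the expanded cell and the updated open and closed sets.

expanded=(1,6); open=[(0,2) g=1 f=10, (0,3) g=2 f=10, (0,5) g=4 f=10, (0,6) g=5 f=10, (1,1) g=1 f=10, (1,7) g=5 f=10, (2,2) g=1 f=8, (2,3) g=2 f=8, (2,5) g=4 f=8, (2,6) g=5 f=8]; closed=[(1,2), (1,3), (1,4), (1,5), (1,6)]

step 1: expand (1,6) (f=8, h=4) → closed; open now [(0,2) g=1 f=10, (0,3) g=2 f=10, (0,5) g=4 f=10, (0,6) g=5 f=10, (1,1) g=1 f=10, (1,7) g=5 f=10, (2,2) g=1 f=8, (2,3) g=2 f=8, (2,5) g=4 f=8, (2,6) g=5 f=8]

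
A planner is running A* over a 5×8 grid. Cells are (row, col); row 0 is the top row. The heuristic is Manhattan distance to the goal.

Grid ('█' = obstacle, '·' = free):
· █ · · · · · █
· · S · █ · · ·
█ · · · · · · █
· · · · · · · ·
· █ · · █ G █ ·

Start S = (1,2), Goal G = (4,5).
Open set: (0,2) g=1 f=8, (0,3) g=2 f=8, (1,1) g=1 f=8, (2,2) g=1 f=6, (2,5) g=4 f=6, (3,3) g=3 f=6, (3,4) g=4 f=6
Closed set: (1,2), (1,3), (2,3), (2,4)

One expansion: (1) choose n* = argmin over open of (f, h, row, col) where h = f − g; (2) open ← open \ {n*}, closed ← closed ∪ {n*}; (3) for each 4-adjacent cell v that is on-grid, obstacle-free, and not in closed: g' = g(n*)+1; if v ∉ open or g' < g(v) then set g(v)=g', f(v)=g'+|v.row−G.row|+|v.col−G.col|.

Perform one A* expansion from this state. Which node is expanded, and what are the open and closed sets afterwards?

step 1: expand (2,5) (f=6, h=2) → closed; open now [(0,2) g=1 f=8, (0,3) g=2 f=8, (1,1) g=1 f=8, (1,5) g=5 f=8, (2,2) g=1 f=6, (2,6) g=5 f=8, (3,3) g=3 f=6, (3,4) g=4 f=6, (3,5) g=5 f=6]

expanded=(2,5); open=[(0,2) g=1 f=8, (0,3) g=2 f=8, (1,1) g=1 f=8, (1,5) g=5 f=8, (2,2) g=1 f=6, (2,6) g=5 f=8, (3,3) g=3 f=6, (3,4) g=4 f=6, (3,5) g=5 f=6]; closed=[(1,2), (1,3), (2,3), (2,4), (2,5)]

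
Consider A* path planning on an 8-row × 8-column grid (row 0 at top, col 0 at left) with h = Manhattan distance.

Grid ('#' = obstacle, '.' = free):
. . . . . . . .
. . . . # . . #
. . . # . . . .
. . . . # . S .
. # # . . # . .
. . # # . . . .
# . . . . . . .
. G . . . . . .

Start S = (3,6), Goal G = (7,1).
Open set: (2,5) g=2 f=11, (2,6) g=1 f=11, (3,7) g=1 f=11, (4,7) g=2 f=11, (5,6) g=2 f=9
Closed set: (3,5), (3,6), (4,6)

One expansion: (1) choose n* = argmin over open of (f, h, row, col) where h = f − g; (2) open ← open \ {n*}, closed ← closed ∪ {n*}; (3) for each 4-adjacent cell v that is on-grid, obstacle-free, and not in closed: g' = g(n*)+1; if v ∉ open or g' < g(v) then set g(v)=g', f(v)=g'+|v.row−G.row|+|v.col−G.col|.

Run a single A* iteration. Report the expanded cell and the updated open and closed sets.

expanded=(5,6); open=[(2,5) g=2 f=11, (2,6) g=1 f=11, (3,7) g=1 f=11, (4,7) g=2 f=11, (5,5) g=3 f=9, (5,7) g=3 f=11, (6,6) g=3 f=9]; closed=[(3,5), (3,6), (4,6), (5,6)]

step 1: expand (5,6) (f=9, h=7) → closed; open now [(2,5) g=2 f=11, (2,6) g=1 f=11, (3,7) g=1 f=11, (4,7) g=2 f=11, (5,5) g=3 f=9, (5,7) g=3 f=11, (6,6) g=3 f=9]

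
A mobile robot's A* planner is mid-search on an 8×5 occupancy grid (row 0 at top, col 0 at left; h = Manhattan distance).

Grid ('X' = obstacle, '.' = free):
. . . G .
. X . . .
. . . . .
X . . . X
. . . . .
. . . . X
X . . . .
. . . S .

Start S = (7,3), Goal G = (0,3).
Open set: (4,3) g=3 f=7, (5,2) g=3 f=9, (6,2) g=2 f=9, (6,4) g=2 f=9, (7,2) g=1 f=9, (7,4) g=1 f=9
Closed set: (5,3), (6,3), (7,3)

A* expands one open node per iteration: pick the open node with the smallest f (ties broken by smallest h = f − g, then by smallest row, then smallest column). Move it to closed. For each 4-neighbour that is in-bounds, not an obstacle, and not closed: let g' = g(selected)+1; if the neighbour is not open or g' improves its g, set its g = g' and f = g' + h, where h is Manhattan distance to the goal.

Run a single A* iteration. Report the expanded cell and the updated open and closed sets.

step 1: expand (4,3) (f=7, h=4) → closed; open now [(3,3) g=4 f=7, (4,2) g=4 f=9, (4,4) g=4 f=9, (5,2) g=3 f=9, (6,2) g=2 f=9, (6,4) g=2 f=9, (7,2) g=1 f=9, (7,4) g=1 f=9]

expanded=(4,3); open=[(3,3) g=4 f=7, (4,2) g=4 f=9, (4,4) g=4 f=9, (5,2) g=3 f=9, (6,2) g=2 f=9, (6,4) g=2 f=9, (7,2) g=1 f=9, (7,4) g=1 f=9]; closed=[(4,3), (5,3), (6,3), (7,3)]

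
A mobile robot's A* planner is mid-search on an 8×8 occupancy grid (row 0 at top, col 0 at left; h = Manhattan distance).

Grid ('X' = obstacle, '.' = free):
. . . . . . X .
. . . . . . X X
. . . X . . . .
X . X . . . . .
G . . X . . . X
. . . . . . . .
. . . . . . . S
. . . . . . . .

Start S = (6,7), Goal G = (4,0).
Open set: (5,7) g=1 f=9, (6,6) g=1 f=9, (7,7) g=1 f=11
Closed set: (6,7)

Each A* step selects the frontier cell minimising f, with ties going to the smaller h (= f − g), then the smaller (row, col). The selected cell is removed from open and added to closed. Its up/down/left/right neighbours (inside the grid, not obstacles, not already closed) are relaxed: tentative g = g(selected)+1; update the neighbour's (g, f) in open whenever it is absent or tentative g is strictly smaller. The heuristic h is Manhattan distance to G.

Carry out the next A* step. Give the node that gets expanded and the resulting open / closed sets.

expanded=(5,7); open=[(5,6) g=2 f=9, (6,6) g=1 f=9, (7,7) g=1 f=11]; closed=[(5,7), (6,7)]

step 1: expand (5,7) (f=9, h=8) → closed; open now [(5,6) g=2 f=9, (6,6) g=1 f=9, (7,7) g=1 f=11]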